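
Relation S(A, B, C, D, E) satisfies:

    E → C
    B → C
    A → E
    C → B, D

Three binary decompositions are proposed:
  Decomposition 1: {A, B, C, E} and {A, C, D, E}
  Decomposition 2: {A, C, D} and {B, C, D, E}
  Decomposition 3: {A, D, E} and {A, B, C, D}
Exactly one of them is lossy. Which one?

Decomposition 2

Decomposition 1: common = {A, C, E}, closure = {A, B, C, D, E} → lossless.
Decomposition 2: common = {C, D}, closure = {B, C, D} → lossy.
Decomposition 3: common = {A, D}, closure = {A, B, C, D, E} → lossless.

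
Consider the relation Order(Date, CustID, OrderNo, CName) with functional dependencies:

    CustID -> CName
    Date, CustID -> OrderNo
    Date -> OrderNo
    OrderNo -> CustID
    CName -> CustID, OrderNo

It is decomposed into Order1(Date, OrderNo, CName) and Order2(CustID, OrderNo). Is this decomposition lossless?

Yes

Common attributes: Order1 ∩ Order2 = {OrderNo}.
Closure of {OrderNo}: OrderNo → CustID applies, adding CustID; CustID → CName applies, adding CName. So (OrderNo)⁺ = {CustID, OrderNo, CName}.
This closure contains every attribute of Order2, so Order1 ∩ Order2 → Order2. The join is lossless.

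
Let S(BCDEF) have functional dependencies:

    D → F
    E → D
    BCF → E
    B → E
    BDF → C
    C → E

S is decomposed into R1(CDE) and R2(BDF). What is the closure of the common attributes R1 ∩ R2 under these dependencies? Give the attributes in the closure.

DF

R1 ∩ R2 = {D}.
D → F applies, adding F
Closure: {DF}.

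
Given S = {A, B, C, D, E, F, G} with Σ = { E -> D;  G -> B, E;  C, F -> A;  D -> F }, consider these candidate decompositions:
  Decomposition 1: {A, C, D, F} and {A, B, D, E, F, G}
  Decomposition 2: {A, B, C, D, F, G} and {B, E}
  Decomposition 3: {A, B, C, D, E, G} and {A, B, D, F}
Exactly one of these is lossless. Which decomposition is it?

Decomposition 3

Decomposition 1: common = {A, D, F}, closure = {A, D, F} → lossy.
Decomposition 2: common = {B}, closure = {B} → lossy.
Decomposition 3: common = {A, B, D}, closure = {A, B, D, F} → lossless.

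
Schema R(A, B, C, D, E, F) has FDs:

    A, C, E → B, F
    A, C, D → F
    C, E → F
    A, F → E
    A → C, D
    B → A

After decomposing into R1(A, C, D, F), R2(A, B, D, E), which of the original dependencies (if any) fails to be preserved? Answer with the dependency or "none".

Check C, E → F: no single fragment contains all of {C, E, F}, and the restricted closure of {C, E} across the fragments never reaches {F}.
A, C, E → B, F is preserved.
A, C, D → F is preserved.
A, F → E is preserved.
A → C, D is preserved.
B → A is preserved.

C, E → F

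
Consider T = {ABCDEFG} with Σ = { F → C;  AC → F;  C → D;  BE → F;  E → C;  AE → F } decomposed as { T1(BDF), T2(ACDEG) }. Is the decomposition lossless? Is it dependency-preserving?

Lossless test: (D)⁺ = {D}, which is a superkey of neither fragment — lossy.
Dependency preservation: the restricted closure of {F} across the fragments never reaches {C}, so F → C cannot be enforced without a join — not preserved.

lossy and not dependency-preserving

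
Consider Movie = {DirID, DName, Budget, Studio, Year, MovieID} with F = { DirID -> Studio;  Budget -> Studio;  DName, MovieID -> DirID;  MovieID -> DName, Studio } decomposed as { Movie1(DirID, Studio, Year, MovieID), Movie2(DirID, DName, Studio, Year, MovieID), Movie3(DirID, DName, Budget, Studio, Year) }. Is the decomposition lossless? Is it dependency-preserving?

Lossless test (chase): Rows 1 and 2 agree on MovieID; apply MovieID→DName, Studio and equate their DName, Studio entries. No row becomes fully distinguished — the join is lossy.
Dependency preservation: every FD's attributes lie within a single fragment, so each can be enforced locally — preserved.

lossy but dependency-preserving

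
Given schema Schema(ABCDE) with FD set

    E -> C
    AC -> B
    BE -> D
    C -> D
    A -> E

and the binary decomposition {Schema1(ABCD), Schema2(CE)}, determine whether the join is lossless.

No

Common attributes: Schema1 ∩ Schema2 = {C}.
Closure of {C}: C → D applies, adding D. So (C)⁺ = {CD}.
The closure contains neither all of Schema1 = {ABCD} nor all of Schema2 = {CE}, so the common attributes are not a superkey of either fragment. The join is lossy.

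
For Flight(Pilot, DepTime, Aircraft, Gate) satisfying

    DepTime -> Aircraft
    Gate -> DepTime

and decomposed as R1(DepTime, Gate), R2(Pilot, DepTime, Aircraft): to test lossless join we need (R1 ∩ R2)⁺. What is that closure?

DepTime, Aircraft

R1 ∩ R2 = {DepTime}.
DepTime → Aircraft applies, adding Aircraft
Closure: {DepTime, Aircraft}.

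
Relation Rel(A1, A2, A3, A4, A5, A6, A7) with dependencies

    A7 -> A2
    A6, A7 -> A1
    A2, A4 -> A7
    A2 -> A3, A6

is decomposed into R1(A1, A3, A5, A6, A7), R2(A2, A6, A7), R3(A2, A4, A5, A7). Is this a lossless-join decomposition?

Yes

Chase test. Columns are A1, A2, A3, A4, A5, A6, A7; row i has aⱼ where attribute j ∈ Ri, else bᵢⱼ.
Initial tableau (one row per fragment):
  row 1: a1 b12 a3 b14 a5 a6 a7
  row 2: b21 a2 b23 b24 b25 a6 a7
  row 3: b31 a2 b33 a4 a5 b36 a7
Rows 1 and 2 agree on A7; apply A7→A2 and equate their A2 entries.
Rows 1 and 2 agree on A6, A7; apply A6, A7→A1 and equate their A1 entries.
Rows 1 and 2 agree on A2; apply A2→A3, A6 and equate their A3, A6 entries.
Rows 1 and 3 agree on A2; apply A2→A3, A6 and equate their A3, A6 entries.
Rows 1 and 3 agree on A6, A7; apply A6, A7→A1 and equate their A1 entries.
Row 3 is now all distinguished symbols — the join is lossless.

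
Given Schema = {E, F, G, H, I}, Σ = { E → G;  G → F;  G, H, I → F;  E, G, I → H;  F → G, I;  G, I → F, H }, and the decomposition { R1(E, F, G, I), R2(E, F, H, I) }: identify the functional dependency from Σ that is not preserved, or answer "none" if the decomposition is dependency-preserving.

E → G lies within R1.
G → F lies within R1.
G, H, I → F: restricted closure across fragments reaches F.
E, G, I → H: restricted closure across fragments reaches H.
F → G, I lies within R1.
G, I → F, H: restricted closure across fragments reaches F, H.
Every dependency is enforceable on the fragments, so the decomposition is dependency-preserving.

none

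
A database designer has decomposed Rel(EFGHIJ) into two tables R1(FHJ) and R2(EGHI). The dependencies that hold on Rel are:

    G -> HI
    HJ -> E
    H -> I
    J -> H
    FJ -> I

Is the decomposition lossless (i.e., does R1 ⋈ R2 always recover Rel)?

Common attributes: R1 ∩ R2 = {H}.
Closure of {H}: H → I applies, adding I. So (H)⁺ = {HI}.
The closure contains neither all of R1 = {FHJ} nor all of R2 = {EGHI}, so the common attributes are not a superkey of either fragment. The join is lossy.

No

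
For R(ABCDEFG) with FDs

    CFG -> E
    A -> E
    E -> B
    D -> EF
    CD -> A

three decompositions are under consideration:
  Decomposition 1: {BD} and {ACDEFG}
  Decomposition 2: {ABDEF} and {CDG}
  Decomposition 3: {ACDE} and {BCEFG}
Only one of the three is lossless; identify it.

Decomposition 1

Decomposition 1: common = {D}, closure = {BDEF} → lossless.
Decomposition 2: common = {D}, closure = {BDEF} → lossy.
Decomposition 3: common = {CE}, closure = {BCE} → lossy.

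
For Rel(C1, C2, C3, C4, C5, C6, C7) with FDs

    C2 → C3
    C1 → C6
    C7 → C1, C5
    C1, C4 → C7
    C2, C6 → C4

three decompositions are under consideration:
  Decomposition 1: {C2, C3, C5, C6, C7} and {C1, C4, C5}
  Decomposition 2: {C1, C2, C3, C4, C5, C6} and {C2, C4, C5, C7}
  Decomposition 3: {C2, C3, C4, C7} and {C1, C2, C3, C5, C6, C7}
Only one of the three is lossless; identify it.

Decomposition 3

Decomposition 1: common = {C5}, closure = {C5} → lossy.
Decomposition 2: common = {C2, C4, C5}, closure = {C2, C3, C4, C5} → lossy.
Decomposition 3: common = {C2, C3, C7}, closure = {C1, C2, C3, C4, C5, C6, C7} → lossless.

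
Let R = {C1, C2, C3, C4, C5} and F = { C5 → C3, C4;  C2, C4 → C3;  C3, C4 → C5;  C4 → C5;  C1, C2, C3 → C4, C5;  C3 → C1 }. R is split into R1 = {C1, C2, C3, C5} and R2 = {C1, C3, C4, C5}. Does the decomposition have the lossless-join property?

Yes

Common attributes: R1 ∩ R2 = {C1, C3, C5}.
Closure of {C1, C3, C5}: C5 → C3, C4 applies, adding C4. So (C1, C3, C5)⁺ = {C1, C3, C4, C5}.
This closure contains every attribute of R2, so R1 ∩ R2 → R2. The join is lossless.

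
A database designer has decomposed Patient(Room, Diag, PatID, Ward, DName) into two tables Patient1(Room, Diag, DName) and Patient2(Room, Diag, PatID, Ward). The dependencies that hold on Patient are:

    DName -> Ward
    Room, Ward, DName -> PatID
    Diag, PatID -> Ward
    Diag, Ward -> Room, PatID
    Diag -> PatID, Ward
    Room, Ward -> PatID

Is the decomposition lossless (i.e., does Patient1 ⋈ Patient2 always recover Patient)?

Common attributes: Patient1 ∩ Patient2 = {Room, Diag}.
Closure of {Room, Diag}: Diag → PatID, Ward applies, adding PatID, Ward. So (Room, Diag)⁺ = {Room, Diag, PatID, Ward}.
This closure contains every attribute of Patient2, so Patient1 ∩ Patient2 → Patient2. The join is lossless.

Yes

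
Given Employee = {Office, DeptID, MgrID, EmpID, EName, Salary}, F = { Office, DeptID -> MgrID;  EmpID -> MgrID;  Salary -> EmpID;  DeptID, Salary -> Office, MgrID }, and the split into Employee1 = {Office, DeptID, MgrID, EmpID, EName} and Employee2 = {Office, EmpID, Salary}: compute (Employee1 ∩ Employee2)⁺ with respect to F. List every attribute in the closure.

Office, MgrID, EmpID

Employee1 ∩ Employee2 = {Office, EmpID}.
EmpID → MgrID applies, adding MgrID
Closure: {Office, MgrID, EmpID}.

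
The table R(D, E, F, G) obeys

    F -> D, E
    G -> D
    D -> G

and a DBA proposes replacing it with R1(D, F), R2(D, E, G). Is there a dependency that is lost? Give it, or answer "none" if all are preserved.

Check F → D, E: no single fragment contains all of {D, E, F}, and the restricted closure of {F} across the fragments never reaches {D, E}.
G → D is preserved.
D → G is preserved.

F -> D, E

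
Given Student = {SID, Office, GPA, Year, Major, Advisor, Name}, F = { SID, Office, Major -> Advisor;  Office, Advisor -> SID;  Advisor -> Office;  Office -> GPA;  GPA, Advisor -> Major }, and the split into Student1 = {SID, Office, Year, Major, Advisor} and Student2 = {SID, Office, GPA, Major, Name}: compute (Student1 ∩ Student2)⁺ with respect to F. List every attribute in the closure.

SID, Office, GPA, Major, Advisor

Student1 ∩ Student2 = {SID, Office, Major}.
SID, Office, Major → Advisor applies, adding Advisor
Office → GPA applies, adding GPA
Closure: {SID, Office, GPA, Major, Advisor}.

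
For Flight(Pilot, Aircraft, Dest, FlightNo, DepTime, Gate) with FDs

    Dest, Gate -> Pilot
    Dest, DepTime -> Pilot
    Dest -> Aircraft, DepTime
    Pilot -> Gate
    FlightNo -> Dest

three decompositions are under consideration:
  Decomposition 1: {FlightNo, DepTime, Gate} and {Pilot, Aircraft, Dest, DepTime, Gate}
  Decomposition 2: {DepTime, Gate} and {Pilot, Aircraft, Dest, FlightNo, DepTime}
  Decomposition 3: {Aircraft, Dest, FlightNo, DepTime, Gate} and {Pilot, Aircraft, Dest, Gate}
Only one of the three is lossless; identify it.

Decomposition 1: common = {DepTime, Gate}, closure = {DepTime, Gate} → lossy.
Decomposition 2: common = {DepTime}, closure = {DepTime} → lossy.
Decomposition 3: common = {Aircraft, Dest, Gate}, closure = {Pilot, Aircraft, Dest, DepTime, Gate} → lossless.

Decomposition 3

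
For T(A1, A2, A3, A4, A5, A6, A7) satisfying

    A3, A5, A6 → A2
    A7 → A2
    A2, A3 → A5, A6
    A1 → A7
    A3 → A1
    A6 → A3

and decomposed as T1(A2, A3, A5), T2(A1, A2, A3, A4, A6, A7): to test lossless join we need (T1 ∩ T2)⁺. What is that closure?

A1, A2, A3, A5, A6, A7

T1 ∩ T2 = {A2, A3}.
A2, A3 → A5, A6 applies, adding A5, A6
A3 → A1 applies, adding A1
A1 → A7 applies, adding A7
Closure: {A1, A2, A3, A5, A6, A7}.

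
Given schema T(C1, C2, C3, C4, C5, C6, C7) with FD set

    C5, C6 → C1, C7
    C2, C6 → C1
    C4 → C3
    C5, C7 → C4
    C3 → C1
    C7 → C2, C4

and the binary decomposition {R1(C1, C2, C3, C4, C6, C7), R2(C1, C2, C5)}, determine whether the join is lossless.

No

Common attributes: R1 ∩ R2 = {C1, C2}.
No dependency enlarges {C1, C2}, so (C1, C2)⁺ = {C1, C2}.
The closure contains neither all of R1 = {C1, C2, C3, C4, C6, C7} nor all of R2 = {C1, C2, C5}, so the common attributes are not a superkey of either fragment. The join is lossy.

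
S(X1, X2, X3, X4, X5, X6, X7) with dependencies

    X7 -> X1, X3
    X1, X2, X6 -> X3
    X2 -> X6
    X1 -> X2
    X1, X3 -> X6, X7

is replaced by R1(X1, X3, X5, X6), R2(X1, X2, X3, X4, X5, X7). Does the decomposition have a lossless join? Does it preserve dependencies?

lossless but not dependency-preserving

Lossless test: (X1, X3, X5)⁺ = {X1, X2, X3, X5, X6, X7}, which contains all of one fragment — lossless.
Dependency preservation: the restricted closure of {X2} across the fragments never reaches {X6}, so X2 → X6 cannot be enforced without a join — not preserved.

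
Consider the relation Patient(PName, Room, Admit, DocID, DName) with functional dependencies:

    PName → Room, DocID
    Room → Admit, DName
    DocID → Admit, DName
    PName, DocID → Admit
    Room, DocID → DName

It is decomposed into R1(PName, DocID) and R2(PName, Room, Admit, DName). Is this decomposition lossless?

Yes

Common attributes: R1 ∩ R2 = {PName}.
Closure of {PName}: PName → Room, DocID applies, adding Room, DocID; Room → Admit, DName applies, adding Admit, DName. So (PName)⁺ = {PName, Room, Admit, DocID, DName}.
This closure contains every attribute of R1, so R1 ∩ R2 → R1. The join is lossless.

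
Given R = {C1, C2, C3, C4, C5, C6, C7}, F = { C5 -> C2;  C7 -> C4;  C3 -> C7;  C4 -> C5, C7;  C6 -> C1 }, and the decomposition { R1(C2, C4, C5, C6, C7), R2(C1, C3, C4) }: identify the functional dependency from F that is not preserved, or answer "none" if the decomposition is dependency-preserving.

Check C6 → C1: no single fragment contains all of {C1, C6}, and the restricted closure of {C6} across the fragments never reaches {C1}.
C5 → C2 is preserved.
C7 → C4 is preserved.
C3 → C7 is preserved.
C4 → C5, C7 is preserved.

C6 -> C1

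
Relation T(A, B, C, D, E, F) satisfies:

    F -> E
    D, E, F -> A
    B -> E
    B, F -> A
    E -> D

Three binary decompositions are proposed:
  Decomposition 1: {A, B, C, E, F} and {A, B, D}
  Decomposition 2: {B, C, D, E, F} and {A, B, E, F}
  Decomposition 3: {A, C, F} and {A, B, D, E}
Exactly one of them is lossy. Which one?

Decomposition 1: common = {A, B}, closure = {A, B, D, E} → lossless.
Decomposition 2: common = {B, E, F}, closure = {A, B, D, E, F} → lossless.
Decomposition 3: common = {A}, closure = {A} → lossy.

Decomposition 3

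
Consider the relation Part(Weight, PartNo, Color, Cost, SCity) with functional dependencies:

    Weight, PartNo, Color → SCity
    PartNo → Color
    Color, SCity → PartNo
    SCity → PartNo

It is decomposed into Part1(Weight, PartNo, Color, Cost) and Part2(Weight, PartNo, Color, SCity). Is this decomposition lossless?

Yes

Common attributes: Part1 ∩ Part2 = {Weight, PartNo, Color}.
Closure of {Weight, PartNo, Color}: Weight, PartNo, Color → SCity applies, adding SCity. So (Weight, PartNo, Color)⁺ = {Weight, PartNo, Color, SCity}.
This closure contains every attribute of Part2, so Part1 ∩ Part2 → Part2. The join is lossless.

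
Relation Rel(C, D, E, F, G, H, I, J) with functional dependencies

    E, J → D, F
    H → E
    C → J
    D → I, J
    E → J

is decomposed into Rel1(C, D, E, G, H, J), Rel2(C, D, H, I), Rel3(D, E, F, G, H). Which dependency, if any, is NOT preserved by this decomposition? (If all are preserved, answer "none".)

none

E, J → D, F: restricted closure across fragments reaches D, F.
H → E lies within Rel1.
C → J lies within Rel1.
D → I, J: restricted closure across fragments reaches I, J.
E → J lies within Rel1.
Every dependency is enforceable on the fragments, so the decomposition is dependency-preserving.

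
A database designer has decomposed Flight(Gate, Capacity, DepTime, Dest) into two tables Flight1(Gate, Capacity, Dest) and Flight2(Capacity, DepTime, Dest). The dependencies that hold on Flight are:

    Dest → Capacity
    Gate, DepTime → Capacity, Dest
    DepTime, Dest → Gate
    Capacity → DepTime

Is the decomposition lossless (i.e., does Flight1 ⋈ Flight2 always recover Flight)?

Yes

Common attributes: Flight1 ∩ Flight2 = {Capacity, Dest}.
Closure of {Capacity, Dest}: Capacity → DepTime applies, adding DepTime; DepTime, Dest → Gate applies, adding Gate. So (Capacity, Dest)⁺ = {Gate, Capacity, DepTime, Dest}.
This closure contains every attribute of Flight1, so Flight1 ∩ Flight2 → Flight1. The join is lossless.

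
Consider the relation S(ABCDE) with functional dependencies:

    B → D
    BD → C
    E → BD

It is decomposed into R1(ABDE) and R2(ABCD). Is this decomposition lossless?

Common attributes: R1 ∩ R2 = {ABD}.
Closure of {ABD}: BD → C applies, adding C. So (ABD)⁺ = {ABCD}.
This closure contains every attribute of R2, so R1 ∩ R2 → R2. The join is lossless.

Yes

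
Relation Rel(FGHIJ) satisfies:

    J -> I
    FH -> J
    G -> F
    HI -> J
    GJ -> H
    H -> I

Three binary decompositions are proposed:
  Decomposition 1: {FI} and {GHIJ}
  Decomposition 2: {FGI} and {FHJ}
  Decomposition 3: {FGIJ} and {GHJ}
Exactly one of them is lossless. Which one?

Decomposition 1: common = {I}, closure = {I} → lossy.
Decomposition 2: common = {F}, closure = {F} → lossy.
Decomposition 3: common = {GJ}, closure = {FGHIJ} → lossless.

Decomposition 3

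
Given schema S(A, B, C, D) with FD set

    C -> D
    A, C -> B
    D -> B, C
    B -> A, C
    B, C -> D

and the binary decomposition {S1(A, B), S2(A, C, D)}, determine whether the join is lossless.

No

Common attributes: S1 ∩ S2 = {A}.
No dependency enlarges {A}, so (A)⁺ = {A}.
The closure contains neither all of S1 = {A, B} nor all of S2 = {A, C, D}, so the common attributes are not a superkey of either fragment. The join is lossy.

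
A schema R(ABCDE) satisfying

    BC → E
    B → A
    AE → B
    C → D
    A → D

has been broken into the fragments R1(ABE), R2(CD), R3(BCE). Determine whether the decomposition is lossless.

Yes

Chase test. Columns are ABCDE; row i has aⱼ where attribute j ∈ Ri, else bᵢⱼ.
Initial tableau (one row per fragment):
  row 1: a1 a2 b13 b14 a5
  row 2: b21 b22 a3 a4 b25
  row 3: b31 a2 a3 b34 a5
Rows 1 and 3 agree on B; apply B→A and equate their A entries.
Rows 2 and 3 agree on C; apply C→D and equate their D entries.
Rows 1 and 3 agree on A; apply A→D and equate their D entries.
Row 3 is now all distinguished symbols — the join is lossless.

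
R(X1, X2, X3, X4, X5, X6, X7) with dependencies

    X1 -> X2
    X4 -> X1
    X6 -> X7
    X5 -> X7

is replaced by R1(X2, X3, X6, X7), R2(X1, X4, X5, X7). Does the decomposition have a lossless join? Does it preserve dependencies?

lossy and not dependency-preserving

Lossless test: (X7)⁺ = {X7}, which is a superkey of neither fragment — lossy.
Dependency preservation: the restricted closure of {X1} across the fragments never reaches {X2}, so X1 → X2 cannot be enforced without a join — not preserved.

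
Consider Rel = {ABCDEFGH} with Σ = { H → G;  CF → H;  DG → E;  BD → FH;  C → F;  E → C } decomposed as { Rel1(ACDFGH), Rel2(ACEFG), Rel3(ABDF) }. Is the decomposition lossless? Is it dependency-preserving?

lossy and not dependency-preserving

Lossless test (chase): Rows 1 and 2 agree on CF; apply CF→H and equate their H entries. No row becomes fully distinguished — the join is lossy.
Dependency preservation: the restricted closure of {DG} across the fragments never reaches {E}, so DG → E cannot be enforced without a join — not preserved.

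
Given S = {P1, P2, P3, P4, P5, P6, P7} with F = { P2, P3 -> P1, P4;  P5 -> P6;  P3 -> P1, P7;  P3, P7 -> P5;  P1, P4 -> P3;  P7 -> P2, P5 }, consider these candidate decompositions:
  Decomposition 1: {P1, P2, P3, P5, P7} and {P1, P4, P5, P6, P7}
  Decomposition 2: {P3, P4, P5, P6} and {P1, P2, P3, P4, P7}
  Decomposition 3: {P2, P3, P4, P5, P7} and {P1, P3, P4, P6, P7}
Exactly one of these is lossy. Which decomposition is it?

Decomposition 1: common = {P1, P5, P7}, closure = {P1, P2, P5, P6, P7} → lossy.
Decomposition 2: common = {P3, P4}, closure = {P1, P2, P3, P4, P5, P6, P7} → lossless.
Decomposition 3: common = {P3, P4, P7}, closure = {P1, P2, P3, P4, P5, P6, P7} → lossless.

Decomposition 1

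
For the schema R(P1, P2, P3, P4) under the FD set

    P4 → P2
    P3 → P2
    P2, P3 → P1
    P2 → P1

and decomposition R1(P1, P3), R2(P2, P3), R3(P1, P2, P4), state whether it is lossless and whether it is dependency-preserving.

Lossless test (chase): Rows 1 and 2 agree on P3; apply P3→P2 and equate their P2 entries. Rows 1 and 2 agree on P2, P3; apply P2, P3→P1 and equate their P1 entries. No row becomes fully distinguished — the join is lossy.
Dependency preservation: P2, P3 → P1 is not contained in any single fragment, but the restricted closure of its left-hand side across the fragments still reaches the right-hand side; the remaining FDs each lie inside some fragment. All dependencies are preserved.

lossy but dependency-preserving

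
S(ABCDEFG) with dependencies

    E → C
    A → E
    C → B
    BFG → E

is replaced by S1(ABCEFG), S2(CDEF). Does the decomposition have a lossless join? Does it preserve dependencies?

lossy but dependency-preserving

Lossless test: (CEF)⁺ = {BCEF}, which is a superkey of neither fragment — lossy.
Dependency preservation: every FD's attributes lie within a single fragment, so each can be enforced locally — preserved.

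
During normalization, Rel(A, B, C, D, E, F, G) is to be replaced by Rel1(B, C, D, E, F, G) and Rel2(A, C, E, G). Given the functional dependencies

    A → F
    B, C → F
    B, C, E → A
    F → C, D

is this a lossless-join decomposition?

No

Common attributes: Rel1 ∩ Rel2 = {C, E, G}.
No dependency enlarges {C, E, G}, so (C, E, G)⁺ = {C, E, G}.
The closure contains neither all of Rel1 = {B, C, D, E, F, G} nor all of Rel2 = {A, C, E, G}, so the common attributes are not a superkey of either fragment. The join is lossy.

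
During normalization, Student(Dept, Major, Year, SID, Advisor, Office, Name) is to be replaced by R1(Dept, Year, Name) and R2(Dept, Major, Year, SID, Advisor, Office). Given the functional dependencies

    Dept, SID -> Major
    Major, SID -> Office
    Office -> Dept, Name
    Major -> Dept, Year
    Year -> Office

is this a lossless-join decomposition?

Yes

Common attributes: R1 ∩ R2 = {Dept, Year}.
Closure of {Dept, Year}: Year → Office applies, adding Office; Office → Dept, Name applies, adding Name. So (Dept, Year)⁺ = {Dept, Year, Office, Name}.
This closure contains every attribute of R1, so R1 ∩ R2 → R1. The join is lossless.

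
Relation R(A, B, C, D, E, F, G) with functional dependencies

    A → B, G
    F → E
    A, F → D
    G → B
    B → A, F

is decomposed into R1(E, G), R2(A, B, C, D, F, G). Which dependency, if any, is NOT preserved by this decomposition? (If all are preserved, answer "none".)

Check F → E: no single fragment contains all of {E, F}, and the restricted closure of {F} across the fragments never reaches {E}.
A → B, G is preserved.
A, F → D is preserved.
G → B is preserved.
B → A, F is preserved.

F → E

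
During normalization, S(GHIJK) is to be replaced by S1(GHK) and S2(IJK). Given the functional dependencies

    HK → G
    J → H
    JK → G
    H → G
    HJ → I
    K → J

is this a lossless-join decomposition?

Common attributes: S1 ∩ S2 = {K}.
Closure of {K}: K → J applies, adding J; J → H applies, adding H; JK → G applies, adding G; HJ → I applies, adding I. So (K)⁺ = {GHIJK}.
This closure contains every attribute of S1, so S1 ∩ S2 → S1. The join is lossless.

Yes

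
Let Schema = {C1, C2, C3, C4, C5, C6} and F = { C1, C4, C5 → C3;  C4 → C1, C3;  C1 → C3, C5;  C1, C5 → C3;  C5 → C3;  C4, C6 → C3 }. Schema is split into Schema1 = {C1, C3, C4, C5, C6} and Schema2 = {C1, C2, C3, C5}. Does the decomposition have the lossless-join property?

No

Common attributes: Schema1 ∩ Schema2 = {C1, C3, C5}.
No dependency enlarges {C1, C3, C5}, so (C1, C3, C5)⁺ = {C1, C3, C5}.
The closure contains neither all of Schema1 = {C1, C3, C4, C5, C6} nor all of Schema2 = {C1, C2, C3, C5}, so the common attributes are not a superkey of either fragment. The join is lossy.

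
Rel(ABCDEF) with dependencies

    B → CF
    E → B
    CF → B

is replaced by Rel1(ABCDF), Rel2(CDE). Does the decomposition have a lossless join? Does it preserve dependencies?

Lossless test: (CD)⁺ = {CD}, which is a superkey of neither fragment — lossy.
Dependency preservation: the restricted closure of {E} across the fragments never reaches {B}, so E → B cannot be enforced without a join — not preserved.

lossy and not dependency-preserving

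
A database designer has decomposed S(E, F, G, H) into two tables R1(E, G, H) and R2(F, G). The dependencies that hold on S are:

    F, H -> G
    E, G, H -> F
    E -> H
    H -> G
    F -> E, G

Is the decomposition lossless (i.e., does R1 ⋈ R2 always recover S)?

No

Common attributes: R1 ∩ R2 = {G}.
No dependency enlarges {G}, so (G)⁺ = {G}.
The closure contains neither all of R1 = {E, G, H} nor all of R2 = {F, G}, so the common attributes are not a superkey of either fragment. The join is lossy.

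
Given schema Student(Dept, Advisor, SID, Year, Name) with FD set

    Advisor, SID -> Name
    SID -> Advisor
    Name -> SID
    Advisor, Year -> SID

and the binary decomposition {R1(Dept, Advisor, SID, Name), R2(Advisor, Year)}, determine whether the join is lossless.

No

Common attributes: R1 ∩ R2 = {Advisor}.
No dependency enlarges {Advisor}, so (Advisor)⁺ = {Advisor}.
The closure contains neither all of R1 = {Dept, Advisor, SID, Name} nor all of R2 = {Advisor, Year}, so the common attributes are not a superkey of either fragment. The join is lossy.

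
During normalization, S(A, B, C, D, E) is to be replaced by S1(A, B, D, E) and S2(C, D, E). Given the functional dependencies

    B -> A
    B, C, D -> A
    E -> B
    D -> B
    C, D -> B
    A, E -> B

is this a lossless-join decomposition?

Common attributes: S1 ∩ S2 = {D, E}.
Closure of {D, E}: E → B applies, adding B; B → A applies, adding A. So (D, E)⁺ = {A, B, D, E}.
This closure contains every attribute of S1, so S1 ∩ S2 → S1. The join is lossless.

Yes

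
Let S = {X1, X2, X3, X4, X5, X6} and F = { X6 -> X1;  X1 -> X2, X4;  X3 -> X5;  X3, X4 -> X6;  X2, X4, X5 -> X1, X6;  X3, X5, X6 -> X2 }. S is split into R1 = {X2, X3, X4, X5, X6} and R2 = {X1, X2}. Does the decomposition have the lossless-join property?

Common attributes: R1 ∩ R2 = {X2}.
No dependency enlarges {X2}, so (X2)⁺ = {X2}.
The closure contains neither all of R1 = {X2, X3, X4, X5, X6} nor all of R2 = {X1, X2}, so the common attributes are not a superkey of either fragment. The join is lossy.

No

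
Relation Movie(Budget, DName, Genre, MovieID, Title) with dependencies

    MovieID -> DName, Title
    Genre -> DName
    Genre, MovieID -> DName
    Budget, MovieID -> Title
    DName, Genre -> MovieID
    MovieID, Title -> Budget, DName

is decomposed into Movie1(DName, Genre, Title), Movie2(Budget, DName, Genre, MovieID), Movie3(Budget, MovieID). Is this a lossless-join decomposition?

Chase test. Columns are Budget, DName, Genre, MovieID, Title; row i has aⱼ where attribute j ∈ Moviei, else bᵢⱼ.
Initial tableau (one row per fragment):
  row 1: b11 a2 a3 b14 a5
  row 2: a1 a2 a3 a4 b25
  row 3: a1 b32 b33 a4 b35
Rows 2 and 3 agree on MovieID; apply MovieID→DName, Title and equate their DName, Title entries.
Rows 1 and 2 agree on DName, Genre; apply DName, Genre→MovieID and equate their MovieID entries.
Rows 1 and 2 agree on MovieID; apply MovieID→DName, Title and equate their DName, Title entries.
Rows 1 and 2 agree on MovieID, Title; apply MovieID, Title→Budget, DName and equate their Budget, DName entries.
Row 1 is now all distinguished symbols — the join is lossless.

Yes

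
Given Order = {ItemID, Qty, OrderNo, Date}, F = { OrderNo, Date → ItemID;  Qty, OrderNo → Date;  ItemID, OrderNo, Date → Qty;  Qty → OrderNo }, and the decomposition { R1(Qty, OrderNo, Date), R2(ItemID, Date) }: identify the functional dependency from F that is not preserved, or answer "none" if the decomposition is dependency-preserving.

OrderNo, Date → ItemID

Check OrderNo, Date → ItemID: no single fragment contains all of {ItemID, OrderNo, Date}, and the restricted closure of {OrderNo, Date} across the fragments never reaches {ItemID}.
Qty, OrderNo → Date is preserved.
ItemID, OrderNo, Date → Qty is preserved.
Qty → OrderNo is preserved.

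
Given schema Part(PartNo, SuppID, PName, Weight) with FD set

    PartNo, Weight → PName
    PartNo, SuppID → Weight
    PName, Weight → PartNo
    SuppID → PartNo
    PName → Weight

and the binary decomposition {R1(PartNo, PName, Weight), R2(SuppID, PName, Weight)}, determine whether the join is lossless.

Common attributes: R1 ∩ R2 = {PName, Weight}.
Closure of {PName, Weight}: PName, Weight → PartNo applies, adding PartNo. So (PName, Weight)⁺ = {PartNo, PName, Weight}.
This closure contains every attribute of R1, so R1 ∩ R2 → R1. The join is lossless.

Yes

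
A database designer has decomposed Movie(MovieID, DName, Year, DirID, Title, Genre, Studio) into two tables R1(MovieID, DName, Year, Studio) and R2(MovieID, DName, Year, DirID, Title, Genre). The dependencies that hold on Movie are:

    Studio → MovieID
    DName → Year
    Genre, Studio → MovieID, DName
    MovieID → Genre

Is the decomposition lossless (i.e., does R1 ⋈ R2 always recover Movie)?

Common attributes: R1 ∩ R2 = {MovieID, DName, Year}.
Closure of {MovieID, DName, Year}: MovieID → Genre applies, adding Genre. So (MovieID, DName, Year)⁺ = {MovieID, DName, Year, Genre}.
The closure contains neither all of R1 = {MovieID, DName, Year, Studio} nor all of R2 = {MovieID, DName, Year, DirID, Title, Genre}, so the common attributes are not a superkey of either fragment. The join is lossy.

No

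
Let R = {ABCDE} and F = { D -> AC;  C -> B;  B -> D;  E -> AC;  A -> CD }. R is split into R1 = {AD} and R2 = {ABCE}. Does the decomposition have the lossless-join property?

Yes

Common attributes: R1 ∩ R2 = {A}.
Closure of {A}: A → CD applies, adding CD; C → B applies, adding B. So (A)⁺ = {ABCD}.
This closure contains every attribute of R1, so R1 ∩ R2 → R1. The join is lossless.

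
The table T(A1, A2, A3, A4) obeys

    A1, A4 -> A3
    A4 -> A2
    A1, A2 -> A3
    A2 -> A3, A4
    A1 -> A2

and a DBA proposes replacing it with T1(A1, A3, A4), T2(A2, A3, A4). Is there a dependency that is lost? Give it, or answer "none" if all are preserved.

A1, A4 → A3 lies within T1.
A4 → A2 lies within T2.
A1, A2 → A3: restricted closure across fragments reaches A3.
A2 → A3, A4 lies within T2.
A1 → A2: restricted closure across fragments reaches A2.
Every dependency is enforceable on the fragments, so the decomposition is dependency-preserving.

none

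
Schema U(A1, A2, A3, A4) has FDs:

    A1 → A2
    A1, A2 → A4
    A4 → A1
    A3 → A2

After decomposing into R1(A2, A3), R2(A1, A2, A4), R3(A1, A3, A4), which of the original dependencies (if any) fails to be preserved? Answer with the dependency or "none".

none

A1 → A2 lies within R2.
A1, A2 → A4 lies within R2.
A4 → A1 lies within R2.
A3 → A2 lies within R1.
Every dependency is enforceable on the fragments, so the decomposition is dependency-preserving.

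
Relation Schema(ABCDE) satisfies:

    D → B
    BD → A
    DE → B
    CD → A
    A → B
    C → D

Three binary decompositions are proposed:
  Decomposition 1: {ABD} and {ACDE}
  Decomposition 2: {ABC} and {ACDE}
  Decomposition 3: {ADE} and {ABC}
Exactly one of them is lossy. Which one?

Decomposition 1: common = {AD}, closure = {ABD} → lossless.
Decomposition 2: common = {AC}, closure = {ABCD} → lossless.
Decomposition 3: common = {A}, closure = {AB} → lossy.

Decomposition 3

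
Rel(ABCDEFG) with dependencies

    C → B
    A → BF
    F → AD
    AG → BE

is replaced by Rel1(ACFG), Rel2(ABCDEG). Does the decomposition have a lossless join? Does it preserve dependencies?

Lossless test: (ACG)⁺ = {ABCDEFG}, which contains all of one fragment — lossless.
Dependency preservation: A → BF; F → AD are not contained in any single fragment, but the restricted closure of each left-hand side across the fragments still reaches the right-hand side; the remaining FDs each lie inside some fragment. All dependencies are preserved.

lossless and dependency-preserving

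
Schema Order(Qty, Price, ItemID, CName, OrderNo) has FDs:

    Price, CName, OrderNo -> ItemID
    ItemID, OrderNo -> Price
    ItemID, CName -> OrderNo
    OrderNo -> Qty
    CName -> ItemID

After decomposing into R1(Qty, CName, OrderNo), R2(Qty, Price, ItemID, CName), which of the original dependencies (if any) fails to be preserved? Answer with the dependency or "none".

ItemID, OrderNo -> Price

Check ItemID, OrderNo → Price: no single fragment contains all of {Price, ItemID, OrderNo}, and the restricted closure of {ItemID, OrderNo} across the fragments never reaches {Price}.
Price, CName, OrderNo → ItemID is preserved.
ItemID, CName → OrderNo is preserved.
OrderNo → Qty is preserved.
CName → ItemID is preserved.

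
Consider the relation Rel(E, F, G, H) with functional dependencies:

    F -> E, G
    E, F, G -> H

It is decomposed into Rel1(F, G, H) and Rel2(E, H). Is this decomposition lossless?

Common attributes: Rel1 ∩ Rel2 = {H}.
No dependency enlarges {H}, so (H)⁺ = {H}.
The closure contains neither all of Rel1 = {F, G, H} nor all of Rel2 = {E, H}, so the common attributes are not a superkey of either fragment. The join is lossy.

No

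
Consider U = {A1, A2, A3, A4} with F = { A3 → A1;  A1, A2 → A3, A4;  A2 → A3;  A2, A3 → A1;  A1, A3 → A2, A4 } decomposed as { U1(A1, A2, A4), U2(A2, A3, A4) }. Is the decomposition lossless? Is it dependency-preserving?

lossless and dependency-preserving

Lossless test: (A2, A4)⁺ = {A1, A2, A3, A4}, which contains all of one fragment — lossless.
Dependency preservation: A3 → A1; A1, A2 → A3, A4; A2, A3 → A1; A1, A3 → A2, A4 are not contained in any single fragment, but the restricted closure of each left-hand side across the fragments still reaches the right-hand side; the remaining FDs each lie inside some fragment. All dependencies are preserved.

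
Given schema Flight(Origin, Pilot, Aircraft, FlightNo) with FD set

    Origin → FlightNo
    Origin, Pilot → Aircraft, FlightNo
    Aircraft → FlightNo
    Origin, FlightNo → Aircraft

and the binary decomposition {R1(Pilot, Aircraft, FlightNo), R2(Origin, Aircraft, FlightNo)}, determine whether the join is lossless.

Common attributes: R1 ∩ R2 = {Aircraft, FlightNo}.
No dependency enlarges {Aircraft, FlightNo}, so (Aircraft, FlightNo)⁺ = {Aircraft, FlightNo}.
The closure contains neither all of R1 = {Pilot, Aircraft, FlightNo} nor all of R2 = {Origin, Aircraft, FlightNo}, so the common attributes are not a superkey of either fragment. The join is lossy.

No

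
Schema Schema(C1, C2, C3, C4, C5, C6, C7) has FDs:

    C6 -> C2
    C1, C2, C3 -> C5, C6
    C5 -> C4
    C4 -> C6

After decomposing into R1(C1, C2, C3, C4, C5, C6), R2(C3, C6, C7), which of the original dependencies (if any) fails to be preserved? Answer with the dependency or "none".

none

C6 → C2 lies within R1.
C1, C2, C3 → C5, C6 lies within R1.
C5 → C4 lies within R1.
C4 → C6 lies within R1.
Every dependency is enforceable on the fragments, so the decomposition is dependency-preserving.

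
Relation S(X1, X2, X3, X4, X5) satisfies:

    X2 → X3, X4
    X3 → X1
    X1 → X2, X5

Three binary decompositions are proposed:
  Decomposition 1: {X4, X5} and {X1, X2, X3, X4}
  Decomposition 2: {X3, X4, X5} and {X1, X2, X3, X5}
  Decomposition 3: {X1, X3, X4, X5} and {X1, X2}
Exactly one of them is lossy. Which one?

Decomposition 1

Decomposition 1: common = {X4}, closure = {X4} → lossy.
Decomposition 2: common = {X3, X5}, closure = {X1, X2, X3, X4, X5} → lossless.
Decomposition 3: common = {X1}, closure = {X1, X2, X3, X4, X5} → lossless.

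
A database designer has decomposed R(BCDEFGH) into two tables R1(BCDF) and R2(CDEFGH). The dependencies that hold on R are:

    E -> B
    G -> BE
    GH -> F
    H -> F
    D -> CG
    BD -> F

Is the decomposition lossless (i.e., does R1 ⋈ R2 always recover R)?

Yes

Common attributes: R1 ∩ R2 = {CDF}.
Closure of {CDF}: D → CG applies, adding G; G → BE applies, adding BE. So (CDF)⁺ = {BCDEFG}.
This closure contains every attribute of R1, so R1 ∩ R2 → R1. The join is lossless.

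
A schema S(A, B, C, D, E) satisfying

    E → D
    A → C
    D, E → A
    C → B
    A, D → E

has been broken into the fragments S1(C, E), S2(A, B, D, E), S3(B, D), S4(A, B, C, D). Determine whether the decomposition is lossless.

Yes

Chase test. Columns are A, B, C, D, E; row i has aⱼ where attribute j ∈ Si, else bᵢⱼ.
Initial tableau (one row per fragment):
  row 1: b11 b12 a3 b14 a5
  row 2: a1 a2 b23 a4 a5
  row 3: b31 a2 b33 a4 b35
  row 4: a1 a2 a3 a4 b45
Rows 1 and 2 agree on E; apply E→D and equate their D entries.
Rows 2 and 4 agree on A; apply A→C and equate their C entries.
Rows 1 and 2 agree on D, E; apply D, E→A and equate their A entries.
Rows 1 and 2 agree on C; apply C→B and equate their B entries.
Rows 1 and 4 agree on A, D; apply A, D→E and equate their E entries.
Row 1 is now all distinguished symbols — the join is lossless.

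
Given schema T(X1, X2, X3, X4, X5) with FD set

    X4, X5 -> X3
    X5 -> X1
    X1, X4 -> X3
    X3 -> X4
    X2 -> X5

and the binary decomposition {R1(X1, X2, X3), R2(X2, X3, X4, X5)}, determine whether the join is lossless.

Yes

Common attributes: R1 ∩ R2 = {X2, X3}.
Closure of {X2, X3}: X3 → X4 applies, adding X4; X2 → X5 applies, adding X5; X5 → X1 applies, adding X1. So (X2, X3)⁺ = {X1, X2, X3, X4, X5}.
This closure contains every attribute of R1, so R1 ∩ R2 → R1. The join is lossless.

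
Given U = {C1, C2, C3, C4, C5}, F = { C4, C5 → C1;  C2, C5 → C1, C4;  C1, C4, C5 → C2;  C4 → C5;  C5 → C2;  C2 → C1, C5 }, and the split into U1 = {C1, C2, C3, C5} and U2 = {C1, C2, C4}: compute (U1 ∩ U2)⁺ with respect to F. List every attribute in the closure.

C1, C2, C4, C5

U1 ∩ U2 = {C1, C2}.
C2 → C1, C5 applies, adding C5
C2, C5 → C1, C4 applies, adding C4
Closure: {C1, C2, C4, C5}.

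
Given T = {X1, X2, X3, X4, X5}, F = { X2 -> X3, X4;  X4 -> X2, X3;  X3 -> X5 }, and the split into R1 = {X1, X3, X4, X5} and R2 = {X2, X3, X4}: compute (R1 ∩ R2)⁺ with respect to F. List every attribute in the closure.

X2, X3, X4, X5

R1 ∩ R2 = {X3, X4}.
X4 → X2, X3 applies, adding X2
X3 → X5 applies, adding X5
Closure: {X2, X3, X4, X5}.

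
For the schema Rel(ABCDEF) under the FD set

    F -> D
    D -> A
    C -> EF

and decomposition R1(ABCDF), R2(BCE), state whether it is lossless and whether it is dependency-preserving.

Lossless test: (BC)⁺ = {ABCDEF}, which contains all of one fragment — lossless.
Dependency preservation: C → EF is not contained in any single fragment, but the restricted closure of its left-hand side across the fragments still reaches the right-hand side; the remaining FDs each lie inside some fragment. All dependencies are preserved.

lossless and dependency-preserving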